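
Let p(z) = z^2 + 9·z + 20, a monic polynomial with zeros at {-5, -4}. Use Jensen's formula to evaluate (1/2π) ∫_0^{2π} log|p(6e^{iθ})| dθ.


Zeros: -5, -4; r = 6.
Inside |z| < r: -5, -4. Outside (|z| ≥ r): ∅.
p(0) = 20, so log|p(0)| = log(20) = 2.9957.
Apply Jensen: I(r) = log|p(0)| + Σ_k log(r/|z_k|), summed over zeros inside |z| < r.
  log(r/|z_k|) for z_k = -5: log(6/5) = 0.1823
  log(r/|z_k|) for z_k = -4: log(6/4) = 0.4055
Sum over inside zeros: 0.5878.
I(r) = log|p(0)| + (inside sum) = 2.9957 + 0.5878 = 3.5835.
Closed form (all zeros inside, monic): I(r) = n·log(r) = 2·log(6) = 3.5835. ✓

I(r) ≈ 3.5835.


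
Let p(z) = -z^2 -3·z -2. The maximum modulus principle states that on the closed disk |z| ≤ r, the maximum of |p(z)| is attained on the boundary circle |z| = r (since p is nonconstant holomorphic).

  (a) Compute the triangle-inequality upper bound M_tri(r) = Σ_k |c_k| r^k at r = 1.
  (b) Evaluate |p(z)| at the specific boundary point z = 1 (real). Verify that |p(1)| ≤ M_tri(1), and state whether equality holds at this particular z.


Coefficients: c_0 = -2, c_1 = -3, c_2 = -1. Radius r = 1.
Part (a). Triangle bound: M_tri(r) = Σ_k |c_k| r^k
  = |-2|·1^0 + |-3|·1^1 + |-1|·1^2
  = 2 + 3 + 1 = 6.
This bounds M(r) := max_{|z|=r} |p(z)| from above; equality holds iff all terms c_k z^k can be made to align in phase at a single z on |z|=r.
Part (b). At z = 1 (real, on the circle |z| = r):
  p(1) = (-2)·1^0 + (-3)·1^1 + (-1)·1^2 = -6.
  |p(1)| = 6.
Since all nonzero coefficients share the same sign, |p(1)| = 6 = M_tri(1); the triangle bound is attained at z = 1, so in fact M(r) = 6.

M_tri(1) = 6; |p(1)| = 6; equality at z=1: yes.


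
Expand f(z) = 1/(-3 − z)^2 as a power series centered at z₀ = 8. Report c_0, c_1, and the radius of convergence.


Let w = z − z₀, so z = z₀ + w.
Then -3 − z = -3 − (z₀ + w) = (-3 − z₀) − w = -11 − w.
f(z) = 1/(-11 − w)^2 = (1/(-11)^2) · (1 − w/(-11))^{−2}.
By the binomial series (1−u)^{−2} = Σ_{n≥0} C(n+1, 1) u^n for |u|<1, with u = w/(-11):
  c_n = C(n+1, 1) / (-11)^(n+2).
  c_0 = 1/(-11)^2 = 1/121.
  c_1 = 2/(-11)^3 = -2/1331.
The series is valid for |w/d| < 1, i.e. |z − z₀| < |d|.
Radius of convergence: R = |-3 − z₀| = |-11| = 11 (distance from z₀ to the singularity z = -3).

c_0 = 1/121, c_1 = -2/1331; R = 11.


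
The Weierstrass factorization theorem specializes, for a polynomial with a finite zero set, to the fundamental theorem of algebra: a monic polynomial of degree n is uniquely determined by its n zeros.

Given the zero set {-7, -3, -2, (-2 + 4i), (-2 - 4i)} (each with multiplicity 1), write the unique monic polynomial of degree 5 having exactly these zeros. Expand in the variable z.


The polynomial is p(z) = ∏_{α ∈ S} (z − α), where S = {-7, -3, -2, (-2 + 4i), (-2 - 4i)}.
Expanding the product yields: p(z) = z^5 + 16·z^4 + 109·z^3 + 446·z^2 + 988·z + 840.
Note conjugate pairs combine to real quadratics: (z − (-2+4i))(z − (-2−4i)) = z² + 4z + 20.
The resulting polynomial has degree 5 and real coefficients as required.

p(z) = z^5 + 16·z^4 + 109·z^3 + 446·z^2 + 988·z + 840.


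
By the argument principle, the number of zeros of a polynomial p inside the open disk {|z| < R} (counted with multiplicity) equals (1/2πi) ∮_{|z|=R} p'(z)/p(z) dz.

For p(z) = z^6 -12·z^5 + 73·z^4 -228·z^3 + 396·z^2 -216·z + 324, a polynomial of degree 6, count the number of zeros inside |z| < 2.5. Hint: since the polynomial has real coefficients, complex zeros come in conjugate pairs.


The zeros of p are: (0 + 1i), (0 - 1i), (3 + 3i), (3 - 3i), (3 + 3i), (3 - 3i).
Their magnitudes are: 1, 1, 4.243, 4.243, 4.243, 4.243.
Zeros with |z| < R = 2.5: (0 + 1i), (0 - 1i).
Count = 2.
By the argument principle, (1/2πi) ∮_{|z|=R} p'(z)/p(z) dz equals exactly this count.

Number of zeros inside |z| < 2.5: 2.


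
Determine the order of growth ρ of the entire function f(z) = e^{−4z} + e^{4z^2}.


Each summand is entire of order 1 and 2 respectively (as in the single-exponential case). The order of a sum is at most the max of the orders, so ρ ≤ 2. For the lower bound: on |z|=r choose arg z so that 4z^2 is real positive; then |e^{4z^2}| = e^{4r^2} while |e^{-4z}| ≤ e^{4r^1} = o(e^{4r^2}). So |f| ≥ e^{4r^2}(1 − o(1)) and ρ ≥ 2. Hence ρ = max(1, 2) = 2.
Therefore ρ = 2.

Order ρ = 2.


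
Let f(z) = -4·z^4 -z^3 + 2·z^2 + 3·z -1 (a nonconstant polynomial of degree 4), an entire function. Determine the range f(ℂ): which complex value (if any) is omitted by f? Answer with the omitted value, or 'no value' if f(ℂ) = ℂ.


Little Picard bounds the complement of f(ℂ) to at most one point.
For every w ∈ ℂ, the equation p(z) − w = 0 is a nonconstant polynomial in z and hence has at least one root by the fundamental theorem of algebra. So p is surjective onto ℂ, omitting no value.

Omitted value: no value.


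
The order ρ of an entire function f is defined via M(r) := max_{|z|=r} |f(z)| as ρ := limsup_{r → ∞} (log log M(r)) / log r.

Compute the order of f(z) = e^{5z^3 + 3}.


|e^{5z^3 + 3}| = e^{Re(5·z^3) + 3} ≤ e^{5|z|^3 + 3} = e^{5r^3 + 3} on |z| = r, so ρ ≤ 3. Choosing z on |z|=r so that 5·z^3 is real positive (always possible by picking arg z appropriately) gives |f(z)| = e^{5r^3 + 3}, matching the bound. The additive constant 3 does not affect log log M(r) ~ 3·log r. Hence ρ = 3.
Therefore ρ = 3.

Order ρ = 3.


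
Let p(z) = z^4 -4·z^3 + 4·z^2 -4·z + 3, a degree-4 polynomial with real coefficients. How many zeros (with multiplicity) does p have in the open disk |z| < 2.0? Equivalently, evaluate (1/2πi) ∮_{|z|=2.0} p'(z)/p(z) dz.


The zeros of p are: 1, 3, (0 + 1i), (0 - 1i).
Their magnitudes are: 1, 3, 1, 1.
Zeros with |z| < R = 2.0: 1, (0 + 1i), (0 - 1i).
Count = 3.
By the argument principle, (1/2πi) ∮_{|z|=R} p'(z)/p(z) dz equals exactly this count.

Number of zeros inside |z| < 2.0: 3.


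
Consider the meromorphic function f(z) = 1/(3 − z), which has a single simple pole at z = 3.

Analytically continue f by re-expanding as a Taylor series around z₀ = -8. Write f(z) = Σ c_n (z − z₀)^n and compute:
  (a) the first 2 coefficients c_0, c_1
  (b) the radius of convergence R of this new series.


Let w = z − z₀, so z = z₀ + w.
Then 3 − z = 3 − (z₀ + w) = (3 − z₀) − w = 11 − w.
f(z) = 1/(11 − w) = (1/(11)) · 1/(1 − w/(11)) = Σ_{n≥0} w^n / (11)^(n+1).
So c_n = 1/(11)^(n+1):
  c_0 = 1/(11)^1 = 1/11.
  c_1 = 1/(11)^2 = 1/121.
The series is valid for |w/d| < 1, i.e. |z − z₀| < |d|.
Radius of convergence: R = |3 − z₀| = |11| = 11 (distance from z₀ to the singularity z = 3).

c_0 = 1/11, c_1 = 1/121; R = 11.


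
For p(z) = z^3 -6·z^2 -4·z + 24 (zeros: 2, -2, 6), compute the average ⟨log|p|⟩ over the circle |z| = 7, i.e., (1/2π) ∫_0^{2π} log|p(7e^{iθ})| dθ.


Zeros: -2, 2, 6; r = 7.
Inside |z| < r: -2, 2, 6. Outside (|z| ≥ r): ∅.
p(0) = 24, so log|p(0)| = log(24) = 3.1781.
Apply Jensen: I(r) = log|p(0)| + Σ_k log(r/|z_k|), summed over zeros inside |z| < r.
  log(r/|z_k|) for z_k = 2: log(7/2) = 1.2528
  log(r/|z_k|) for z_k = -2: log(7/2) = 1.2528
  log(r/|z_k|) for z_k = 6: log(7/6) = 0.1542
Sum over inside zeros: 2.6597.
I(r) = log|p(0)| + (inside sum) = 3.1781 + 2.6597 = 5.8377.
Closed form (all zeros inside, monic): I(r) = n·log(r) = 3·log(7) = 5.8377. ✓

I(r) ≈ 5.8377.


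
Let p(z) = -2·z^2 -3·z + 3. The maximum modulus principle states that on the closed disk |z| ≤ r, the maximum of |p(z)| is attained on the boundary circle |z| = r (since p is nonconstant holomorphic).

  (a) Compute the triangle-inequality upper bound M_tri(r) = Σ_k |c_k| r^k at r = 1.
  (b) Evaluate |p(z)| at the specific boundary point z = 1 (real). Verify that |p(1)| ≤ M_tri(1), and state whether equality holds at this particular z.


Coefficients: c_0 = 3, c_1 = -3, c_2 = -2. Radius r = 1.
Part (a). Triangle bound: M_tri(r) = Σ_k |c_k| r^k
  = |3|·1^0 + |-3|·1^1 + |-2|·1^2
  = 3 + 3 + 2 = 8.
This bounds M(r) := max_{|z|=r} |p(z)| from above; equality holds iff all terms c_k z^k can be made to align in phase at a single z on |z|=r.
Part (b). At z = 1 (real, on the circle |z| = r):
  p(1) = (3)·1^0 + (-3)·1^1 + (-2)·1^2 = -2.
  |p(1)| = 2.
Check: |p(1)| = 2 ≤ 8 = M_tri(1). ✓ Equality does not hold at z = 1 (the coefficients have mixed signs, so the terms do not all align in phase there).

M_tri(1) = 8; |p(1)| = 2; equality at z=1: no.


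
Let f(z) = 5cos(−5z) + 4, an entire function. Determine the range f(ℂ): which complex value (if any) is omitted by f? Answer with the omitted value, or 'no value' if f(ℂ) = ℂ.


Little Picard bounds the complement of f(ℂ) to at most one point.
cos is entire and surjective onto ℂ: for every w ∈ ℂ, cos(ζ) = w has a solution ζ ∈ ℂ (e.g., via the complex inverse arccos). With ζ = −5z this gives z = ζ/(-5). Then 5·cos(−5z) takes every value in 5·ℂ = ℂ, and adding 4 is a bijection of ℂ. So f is surjective and omits no value. (Note: only on the real line is cos bounded by [−1, 1].)

Omitted value: no value.


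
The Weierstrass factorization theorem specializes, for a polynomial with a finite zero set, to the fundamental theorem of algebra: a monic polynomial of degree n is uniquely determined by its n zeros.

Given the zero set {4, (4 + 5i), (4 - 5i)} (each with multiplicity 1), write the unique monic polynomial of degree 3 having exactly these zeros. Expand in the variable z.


The polynomial is p(z) = ∏_{α ∈ S} (z − α), where S = {4, (4 + 5i), (4 - 5i)}.
Expanding the product yields: p(z) = z^3 -12·z^2 + 73·z -164.
Note conjugate pairs combine to real quadratics: (z − (4+5i))(z − (4−5i)) = z² − 8z + 41.
The resulting polynomial has degree 3 and real coefficients as required.

p(z) = z^3 -12·z^2 + 73·z -164.


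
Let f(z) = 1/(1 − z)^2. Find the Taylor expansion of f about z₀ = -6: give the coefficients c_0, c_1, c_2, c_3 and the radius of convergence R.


Let w = z − z₀, so z = z₀ + w.
Then 1 − z = 1 − (z₀ + w) = (1 − z₀) − w = 7 − w.
f(z) = 1/(7 − w)^2 = (1/(7)^2) · (1 − w/(7))^{−2}.
By the binomial series (1−u)^{−2} = Σ_{n≥0} C(n+1, 1) u^n for |u|<1, with u = w/(7):
  c_n = C(n+1, 1) / (7)^(n+2).
  c_0 = 1/(7)^2 = 1/49.
  c_1 = 2/(7)^3 = 2/343.
  c_2 = 3/(7)^4 = 3/2401.
  c_3 = 4/(7)^5 = 4/16807.
The series is valid for |w/d| < 1, i.e. |z − z₀| < |d|.
Radius of convergence: R = |1 − z₀| = |7| = 7 (distance from z₀ to the singularity z = 1).

c_0 = 1/49, c_1 = 2/343, c_2 = 3/2401, c_3 = 4/16807; R = 7.


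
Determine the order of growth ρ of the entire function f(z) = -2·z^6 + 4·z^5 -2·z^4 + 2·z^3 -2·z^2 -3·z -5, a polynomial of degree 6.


|f(z)| ≤ Σ|c_k|·r^k = O(r^6) as r → ∞. Polynomial growth is O(e^{r^ε}) for every ε > 0 (since r^6/e^{r^ε} → 0), so ρ ≤ ε for all ε > 0, i.e. ρ = 0. Every nonconstant polynomial has order 0.
Therefore ρ = 0.

Order ρ = 0.


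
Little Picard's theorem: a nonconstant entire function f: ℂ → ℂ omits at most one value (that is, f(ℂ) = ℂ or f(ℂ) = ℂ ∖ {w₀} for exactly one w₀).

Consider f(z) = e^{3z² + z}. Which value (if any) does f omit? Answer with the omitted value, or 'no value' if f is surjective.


Little Picard bounds the complement of f(ℂ) to at most one point.
The exponent g(z) = 3z² + z is a nonconstant polynomial, hence surjective onto ℂ. So e^{g(z)} takes every value in {e^w : w ∈ ℂ} = ℂ ∖ {0}. Adding 0 shifts the range to ℂ ∖ {0}. f omits exactly 0.

Omitted value: 0.


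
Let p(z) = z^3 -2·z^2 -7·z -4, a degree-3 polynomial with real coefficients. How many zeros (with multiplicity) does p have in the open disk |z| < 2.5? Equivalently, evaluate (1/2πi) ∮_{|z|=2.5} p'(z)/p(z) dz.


The zeros of p are: -1, -1, 4.
Their magnitudes are: 1, 1, 4.
Zeros with |z| < R = 2.5: -1, -1.
Count = 2.
By the argument principle, (1/2πi) ∮_{|z|=R} p'(z)/p(z) dz equals exactly this count.

Number of zeros inside |z| < 2.5: 2.


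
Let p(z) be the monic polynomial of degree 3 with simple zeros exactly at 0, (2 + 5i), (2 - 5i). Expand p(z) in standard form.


The polynomial is p(z) = ∏_{α ∈ S} (z − α), where S = {0, (2 + 5i), (2 - 5i)}.
Expanding the product yields: p(z) = z^3 -4·z^2 + 29·z.
Note conjugate pairs combine to real quadratics: (z − (2+5i))(z − (2−5i)) = z² − 4z + 29.
The resulting polynomial has degree 3 and real coefficients as required.

p(z) = z^3 -4·z^2 + 29·z.


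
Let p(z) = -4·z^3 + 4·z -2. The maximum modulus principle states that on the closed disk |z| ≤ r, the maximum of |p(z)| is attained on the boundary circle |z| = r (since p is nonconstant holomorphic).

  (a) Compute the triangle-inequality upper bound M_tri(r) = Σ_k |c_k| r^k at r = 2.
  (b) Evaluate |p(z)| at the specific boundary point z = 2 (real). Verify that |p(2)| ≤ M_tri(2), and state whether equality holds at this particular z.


Coefficients: c_0 = -2, c_1 = 4, c_2 = 0, c_3 = -4. Radius r = 2.
Part (a). Triangle bound: M_tri(r) = Σ_k |c_k| r^k
  = |-2|·2^0 + |4|·2^1 + |0|·2^2 + |-4|·2^3
  = 2 + 8 + 0 + 32 = 42.
This bounds M(r) := max_{|z|=r} |p(z)| from above; equality holds iff all terms c_k z^k can be made to align in phase at a single z on |z|=r.
Part (b). At z = 2 (real, on the circle |z| = r):
  p(2) = (-2)·2^0 + (4)·2^1 + (0)·2^2 + (-4)·2^3 = -26.
  |p(2)| = 26.
Check: |p(2)| = 26 ≤ 42 = M_tri(2). ✓ Equality does not hold at z = 2 (the coefficients have mixed signs, so the terms do not all align in phase there).

M_tri(2) = 42; |p(2)| = 26; equality at z=2: no.


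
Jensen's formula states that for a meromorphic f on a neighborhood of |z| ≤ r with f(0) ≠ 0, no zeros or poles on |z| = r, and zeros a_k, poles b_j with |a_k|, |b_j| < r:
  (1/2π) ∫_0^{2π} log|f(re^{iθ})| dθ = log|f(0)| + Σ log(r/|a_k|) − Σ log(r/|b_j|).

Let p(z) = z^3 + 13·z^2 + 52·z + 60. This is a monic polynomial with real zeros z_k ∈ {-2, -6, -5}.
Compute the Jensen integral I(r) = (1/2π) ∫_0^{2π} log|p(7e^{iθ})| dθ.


Zeros: -6, -5, -2; r = 7.
Inside |z| < r: -6, -5, -2. Outside (|z| ≥ r): ∅.
p(0) = 60, so log|p(0)| = log(60) = 4.0943.
Apply Jensen: I(r) = log|p(0)| + Σ_k log(r/|z_k|), summed over zeros inside |z| < r.
  log(r/|z_k|) for z_k = -2: log(7/2) = 1.2528
  log(r/|z_k|) for z_k = -6: log(7/6) = 0.1542
  log(r/|z_k|) for z_k = -5: log(7/5) = 0.3365
Sum over inside zeros: 1.7434.
I(r) = log|p(0)| + (inside sum) = 4.0943 + 1.7434 = 5.8377.
Closed form (all zeros inside, monic): I(r) = n·log(r) = 3·log(7) = 5.8377. ✓

I(r) ≈ 5.8377.


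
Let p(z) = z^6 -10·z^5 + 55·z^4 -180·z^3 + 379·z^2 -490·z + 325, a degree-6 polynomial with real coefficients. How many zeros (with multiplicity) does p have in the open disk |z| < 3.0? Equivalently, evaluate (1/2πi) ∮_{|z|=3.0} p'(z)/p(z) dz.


The zeros of p are: (2 + 1i), (2 - 1i), (1 + 2i), (1 - 2i), (2 + 3i), (2 - 3i).
Their magnitudes are: 2.236, 2.236, 2.236, 2.236, 3.606, 3.606.
Zeros with |z| < R = 3.0: (2 + 1i), (2 - 1i), (1 + 2i), (1 - 2i).
Count = 4.
By the argument principle, (1/2πi) ∮_{|z|=R} p'(z)/p(z) dz equals exactly this count.

Number of zeros inside |z| < 3.0: 4.


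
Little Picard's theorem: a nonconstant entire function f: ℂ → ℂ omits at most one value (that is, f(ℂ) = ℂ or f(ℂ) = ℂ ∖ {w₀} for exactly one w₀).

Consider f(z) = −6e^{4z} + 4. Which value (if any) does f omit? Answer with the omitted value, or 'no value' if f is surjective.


Little Picard bounds the complement of f(ℂ) to at most one point.
e^{4z} is never zero on ℂ, so -6·e^{4z} takes every value in ℂ ∖ {0}. Adding 4 shifts the range to ℂ ∖ {4}. Thus f omits exactly the value 4.

Omitted value: 4.


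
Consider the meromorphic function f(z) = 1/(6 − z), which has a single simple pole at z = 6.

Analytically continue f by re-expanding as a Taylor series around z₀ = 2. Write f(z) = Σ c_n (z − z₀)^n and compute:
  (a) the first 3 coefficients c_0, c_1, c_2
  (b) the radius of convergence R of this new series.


Let w = z − z₀, so z = z₀ + w.
Then 6 − z = 6 − (z₀ + w) = (6 − z₀) − w = 4 − w.
f(z) = 1/(4 − w) = (1/(4)) · 1/(1 − w/(4)) = Σ_{n≥0} w^n / (4)^(n+1).
So c_n = 1/(4)^(n+1):
  c_0 = 1/(4)^1 = 1/4.
  c_1 = 1/(4)^2 = 1/16.
  c_2 = 1/(4)^3 = 1/64.
The series is valid for |w/d| < 1, i.e. |z − z₀| < |d|.
Radius of convergence: R = |6 − z₀| = |4| = 4 (distance from z₀ to the singularity z = 6).

c_0 = 1/4, c_1 = 1/16, c_2 = 1/64; R = 4.


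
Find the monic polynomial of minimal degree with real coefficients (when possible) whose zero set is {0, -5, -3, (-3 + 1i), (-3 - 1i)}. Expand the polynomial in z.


The polynomial is p(z) = ∏_{α ∈ S} (z − α), where S = {0, -5, -3, (-3 + 1i), (-3 - 1i)}.
Expanding the product yields: p(z) = z^5 + 14·z^4 + 73·z^3 + 170·z^2 + 150·z.
Note conjugate pairs combine to real quadratics: (z − (-3+1i))(z − (-3−1i)) = z² + 6z + 10.
The resulting polynomial has degree 5 and real coefficients as required.

p(z) = z^5 + 14·z^4 + 73·z^3 + 170·z^2 + 150·z.


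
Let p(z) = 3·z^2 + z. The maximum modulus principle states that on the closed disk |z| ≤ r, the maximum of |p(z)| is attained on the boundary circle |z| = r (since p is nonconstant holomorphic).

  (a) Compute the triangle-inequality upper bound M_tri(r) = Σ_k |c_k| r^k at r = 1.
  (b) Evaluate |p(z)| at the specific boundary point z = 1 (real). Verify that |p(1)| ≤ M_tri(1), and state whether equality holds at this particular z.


Coefficients: c_0 = 0, c_1 = 1, c_2 = 3. Radius r = 1.
Part (a). Triangle bound: M_tri(r) = Σ_k |c_k| r^k
  = |0|·1^0 + |1|·1^1 + |3|·1^2
  = 0 + 1 + 3 = 4.
This bounds M(r) := max_{|z|=r} |p(z)| from above; equality holds iff all terms c_k z^k can be made to align in phase at a single z on |z|=r.
Part (b). At z = 1 (real, on the circle |z| = r):
  p(1) = (0)·1^0 + (1)·1^1 + (3)·1^2 = 4.
  |p(1)| = 4.
Since all nonzero coefficients share the same sign, |p(1)| = 4 = M_tri(1); the triangle bound is attained at z = 1, so in fact M(r) = 4.

M_tri(1) = 4; |p(1)| = 4; equality at z=1: yes.


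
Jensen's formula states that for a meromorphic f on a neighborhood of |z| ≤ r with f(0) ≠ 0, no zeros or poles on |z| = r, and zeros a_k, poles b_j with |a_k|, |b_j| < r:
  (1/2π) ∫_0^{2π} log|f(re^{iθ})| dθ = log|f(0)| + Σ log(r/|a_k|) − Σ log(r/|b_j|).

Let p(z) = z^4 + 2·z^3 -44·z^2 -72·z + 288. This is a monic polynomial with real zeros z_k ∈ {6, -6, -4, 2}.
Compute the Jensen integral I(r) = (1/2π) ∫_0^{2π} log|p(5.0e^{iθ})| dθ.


Zeros: -6, -4, 2, 6; r = 5.0.
Inside |z| < r: -4, 2. Outside (|z| ≥ r): -6, 6.
p(0) = 288, so log|p(0)| = log(288) = 5.6630.
Apply Jensen: I(r) = log|p(0)| + Σ_k log(r/|z_k|), summed over zeros inside |z| < r.
  log(r/|z_k|) for z_k = -4: log(5.0/4) = 0.2231
  log(r/|z_k|) for z_k = 2: log(5.0/2) = 0.9163
  Outside zeros (-6, 6) contribute nothing to the Jensen sum.
Sum over inside zeros: 1.1394.
I(r) = log|p(0)| + (inside sum) = 5.6630 + 1.1394 = 6.8024.
Note: since some zeros are outside |z| ≤ r, the simplified n·log(r) form does NOT apply — only the inside zeros contribute.

I(r) ≈ 6.8024.


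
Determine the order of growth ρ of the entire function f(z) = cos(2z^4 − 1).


Write cos(w) = (e^{iw} ± e^{−iw})/(2 or 2i), so |cos(w)| ≤ e^{|w|}. With w = 2z^4 − 1, |w| ≤ 2r^4 + 1 on |z|=r, giving M(r) ≤ e^{2r^4 + 1} and ρ ≤ 4. For the lower bound, choose z on |z|=r with 2z^4 purely imaginary of modulus 2r^4; then |cos(2z^4 − 1)| grows like e^{2r^4}/2, so ρ ≥ 4. Hence ρ = 4.
Therefore ρ = 4.

Order ρ = 4.


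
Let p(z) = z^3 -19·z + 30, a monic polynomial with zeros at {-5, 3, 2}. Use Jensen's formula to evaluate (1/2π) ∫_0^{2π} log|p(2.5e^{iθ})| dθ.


Zeros: -5, 2, 3; r = 2.5.
Inside |z| < r: 2. Outside (|z| ≥ r): -5, 3.
p(0) = 30, so log|p(0)| = log(30) = 3.4012.
Apply Jensen: I(r) = log|p(0)| + Σ_k log(r/|z_k|), summed over zeros inside |z| < r.
  log(r/|z_k|) for z_k = 2: log(2.5/2) = 0.2231
  Outside zeros (-5, 3) contribute nothing to the Jensen sum.
Sum over inside zeros: 0.2231.
I(r) = log|p(0)| + (inside sum) = 3.4012 + 0.2231 = 3.6243.
Note: since some zeros are outside |z| ≤ r, the simplified n·log(r) form does NOT apply — only the inside zeros contribute.

I(r) ≈ 3.6243.


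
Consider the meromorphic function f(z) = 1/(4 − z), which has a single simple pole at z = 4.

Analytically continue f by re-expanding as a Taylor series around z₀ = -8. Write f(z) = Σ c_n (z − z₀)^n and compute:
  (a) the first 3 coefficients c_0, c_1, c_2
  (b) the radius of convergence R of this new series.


Let w = z − z₀, so z = z₀ + w.
Then 4 − z = 4 − (z₀ + w) = (4 − z₀) − w = 12 − w.
f(z) = 1/(12 − w) = (1/(12)) · 1/(1 − w/(12)) = Σ_{n≥0} w^n / (12)^(n+1).
So c_n = 1/(12)^(n+1):
  c_0 = 1/(12)^1 = 1/12.
  c_1 = 1/(12)^2 = 1/144.
  c_2 = 1/(12)^3 = 1/1728.
The series is valid for |w/d| < 1, i.e. |z − z₀| < |d|.
Radius of convergence: R = |4 − z₀| = |12| = 12 (distance from z₀ to the singularity z = 4).

c_0 = 1/12, c_1 = 1/144, c_2 = 1/1728; R = 12.


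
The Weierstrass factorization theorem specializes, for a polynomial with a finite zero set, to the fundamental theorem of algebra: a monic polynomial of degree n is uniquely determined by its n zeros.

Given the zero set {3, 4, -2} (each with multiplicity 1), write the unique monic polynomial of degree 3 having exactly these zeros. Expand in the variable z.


The polynomial is p(z) = ∏_{α ∈ S} (z − α), where S = {3, 4, -2}.
Expanding the product yields: p(z) = z^3 -5·z^2 -2·z + 24.
The resulting polynomial has degree 3 and real coefficients as required.

p(z) = z^3 -5·z^2 -2·z + 24.


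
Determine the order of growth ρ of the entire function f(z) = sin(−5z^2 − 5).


Write sin(w) = (e^{iw} ± e^{−iw})/(2 or 2i), so |sin(w)| ≤ e^{|w|}. With w = −5z^2 − 5, |w| ≤ 5r^2 + 5 on |z|=r, giving M(r) ≤ e^{5r^2 + 5} and ρ ≤ 2. For the lower bound, choose z on |z|=r with -5z^2 purely imaginary of modulus 5r^2; then |sin(−5z^2 − 5)| grows like e^{5r^2}/2, so ρ ≥ 2. Hence ρ = 2.
Therefore ρ = 2.

Order ρ = 2.


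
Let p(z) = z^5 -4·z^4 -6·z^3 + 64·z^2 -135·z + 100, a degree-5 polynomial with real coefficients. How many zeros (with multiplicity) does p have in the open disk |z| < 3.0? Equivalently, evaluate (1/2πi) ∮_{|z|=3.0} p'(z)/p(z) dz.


The zeros of p are: (2 + 1i), (2 - 1i), -4, (2 + 1i), (2 - 1i).
Their magnitudes are: 2.236, 2.236, 4, 2.236, 2.236.
Zeros with |z| < R = 3.0: (2 + 1i), (2 - 1i), (2 + 1i), (2 - 1i).
Count = 4.
By the argument principle, (1/2πi) ∮_{|z|=R} p'(z)/p(z) dz equals exactly this count.

Number of zeros inside |z| < 3.0: 4.


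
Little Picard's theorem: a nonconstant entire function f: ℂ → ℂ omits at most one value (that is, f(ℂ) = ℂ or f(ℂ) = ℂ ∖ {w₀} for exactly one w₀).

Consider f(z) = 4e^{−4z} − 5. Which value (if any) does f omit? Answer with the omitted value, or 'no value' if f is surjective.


Little Picard bounds the complement of f(ℂ) to at most one point.
e^{−4z} is never zero on ℂ, so 4·e^{−4z} takes every value in ℂ ∖ {0}. Adding -5 shifts the range to ℂ ∖ {-5}. Thus f omits exactly the value -5.

Omitted value: -5.


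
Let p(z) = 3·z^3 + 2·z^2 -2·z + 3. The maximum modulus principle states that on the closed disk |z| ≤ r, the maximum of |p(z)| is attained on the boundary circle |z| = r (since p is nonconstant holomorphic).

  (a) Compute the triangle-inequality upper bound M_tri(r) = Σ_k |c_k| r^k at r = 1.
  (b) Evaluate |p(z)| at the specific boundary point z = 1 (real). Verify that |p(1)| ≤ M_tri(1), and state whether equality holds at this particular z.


Coefficients: c_0 = 3, c_1 = -2, c_2 = 2, c_3 = 3. Radius r = 1.
Part (a). Triangle bound: M_tri(r) = Σ_k |c_k| r^k
  = |3|·1^0 + |-2|·1^1 + |2|·1^2 + |3|·1^3
  = 3 + 2 + 2 + 3 = 10.
This bounds M(r) := max_{|z|=r} |p(z)| from above; equality holds iff all terms c_k z^k can be made to align in phase at a single z on |z|=r.
Part (b). At z = 1 (real, on the circle |z| = r):
  p(1) = (3)·1^0 + (-2)·1^1 + (2)·1^2 + (3)·1^3 = 6.
  |p(1)| = 6.
Check: |p(1)| = 6 ≤ 10 = M_tri(1). ✓ Equality does not hold at z = 1 (the coefficients have mixed signs, so the terms do not all align in phase there).

M_tri(1) = 10; |p(1)| = 6; equality at z=1: no.


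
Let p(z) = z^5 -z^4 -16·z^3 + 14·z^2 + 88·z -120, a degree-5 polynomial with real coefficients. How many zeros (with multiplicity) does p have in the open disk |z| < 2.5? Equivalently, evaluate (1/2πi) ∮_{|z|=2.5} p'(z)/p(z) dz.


The zeros of p are: (-3 + 1i), (-3 - 1i), 3, 2, 2.
Their magnitudes are: 3.162, 3.162, 3, 2, 2.
Zeros with |z| < R = 2.5: 2, 2.
Count = 2.
By the argument principle, (1/2πi) ∮_{|z|=R} p'(z)/p(z) dz equals exactly this count.

Number of zeros inside |z| < 2.5: 2.


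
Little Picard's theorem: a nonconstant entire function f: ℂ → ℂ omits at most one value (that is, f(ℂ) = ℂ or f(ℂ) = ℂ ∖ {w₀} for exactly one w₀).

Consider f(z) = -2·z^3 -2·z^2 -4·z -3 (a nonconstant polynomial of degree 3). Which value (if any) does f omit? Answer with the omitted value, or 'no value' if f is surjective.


Little Picard bounds the complement of f(ℂ) to at most one point.
For every w ∈ ℂ, the equation p(z) − w = 0 is a nonconstant polynomial in z and hence has at least one root by the fundamental theorem of algebra. So p is surjective onto ℂ, omitting no value.

Omitted value: no value.


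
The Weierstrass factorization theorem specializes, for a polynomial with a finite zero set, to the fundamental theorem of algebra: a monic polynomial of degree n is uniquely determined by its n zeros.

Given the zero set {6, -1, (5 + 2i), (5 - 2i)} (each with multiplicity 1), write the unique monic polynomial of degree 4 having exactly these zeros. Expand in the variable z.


The polynomial is p(z) = ∏_{α ∈ S} (z − α), where S = {6, -1, (5 + 2i), (5 - 2i)}.
Expanding the product yields: p(z) = z^4 -15·z^3 + 73·z^2 -85·z -174.
Note conjugate pairs combine to real quadratics: (z − (5+2i))(z − (5−2i)) = z² − 10z + 29.
The resulting polynomial has degree 4 and real coefficients as required.

p(z) = z^4 -15·z^3 + 73·z^2 -85·z -174.


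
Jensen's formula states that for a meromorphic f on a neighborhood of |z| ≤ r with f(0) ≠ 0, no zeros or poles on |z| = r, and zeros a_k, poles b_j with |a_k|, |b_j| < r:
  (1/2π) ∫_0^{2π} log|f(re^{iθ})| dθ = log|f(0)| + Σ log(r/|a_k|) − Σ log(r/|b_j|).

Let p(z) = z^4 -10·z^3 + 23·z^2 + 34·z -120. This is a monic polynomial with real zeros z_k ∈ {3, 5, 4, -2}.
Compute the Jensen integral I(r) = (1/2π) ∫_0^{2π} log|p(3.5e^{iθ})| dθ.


Zeros: -2, 3, 4, 5; r = 3.5.
Inside |z| < r: -2, 3. Outside (|z| ≥ r): 4, 5.
p(0) = -120, so log|p(0)| = log(120) = 4.7875.
Apply Jensen: I(r) = log|p(0)| + Σ_k log(r/|z_k|), summed over zeros inside |z| < r.
  log(r/|z_k|) for z_k = 3: log(3.5/3) = 0.1542
  log(r/|z_k|) for z_k = -2: log(3.5/2) = 0.5596
  Outside zeros (4, 5) contribute nothing to the Jensen sum.
Sum over inside zeros: 0.7138.
I(r) = log|p(0)| + (inside sum) = 4.7875 + 0.7138 = 5.5013.
Note: since some zeros are outside |z| ≤ r, the simplified n·log(r) form does NOT apply — only the inside zeros contribute.

I(r) ≈ 5.5013.


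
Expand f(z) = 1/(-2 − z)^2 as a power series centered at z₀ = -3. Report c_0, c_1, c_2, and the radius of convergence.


Let w = z − z₀, so z = z₀ + w.
Then -2 − z = -2 − (z₀ + w) = (-2 − z₀) − w = 1 − w.
f(z) = 1/(1 − w)^2 = (1/(1)^2) · (1 − w/(1))^{−2}.
By the binomial series (1−u)^{−2} = Σ_{n≥0} C(n+1, 1) u^n for |u|<1, with u = w/(1):
  c_n = C(n+1, 1) / (1)^(n+2).
  c_0 = 1/(1)^2 = 1.
  c_1 = 2/(1)^3 = 2.
  c_2 = 3/(1)^4 = 3.
The series is valid for |w/d| < 1, i.e. |z − z₀| < |d|.
Radius of convergence: R = |-2 − z₀| = |1| = 1 (distance from z₀ to the singularity z = -2).

c_0 = 1, c_1 = 2, c_2 = 3; R = 1.


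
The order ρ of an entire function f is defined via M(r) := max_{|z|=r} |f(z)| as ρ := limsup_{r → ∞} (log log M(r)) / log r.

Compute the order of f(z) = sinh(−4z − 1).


sinh(w) is a linear combination of e^{iw} and e^{−iw} (or e^w, e^{−w} in the hyperbolic case), so |sinh(w)| ≤ e^{|w|}. With w = −4z − 1, |w| ≤ 4|z| + 1 = 4r + 1 on |z| = r, giving M(r) ≤ e^{4r + 1}, so ρ ≤ 1. On a suitable ray (z = it for sin/cos; z = t for sinh/cosh, t real → ∞), |sinh(−4z − 1)| grows like e^{4|t|}/2, so ρ ≥ 1. Hence ρ = 1.
Therefore ρ = 1.

Order ρ = 1.


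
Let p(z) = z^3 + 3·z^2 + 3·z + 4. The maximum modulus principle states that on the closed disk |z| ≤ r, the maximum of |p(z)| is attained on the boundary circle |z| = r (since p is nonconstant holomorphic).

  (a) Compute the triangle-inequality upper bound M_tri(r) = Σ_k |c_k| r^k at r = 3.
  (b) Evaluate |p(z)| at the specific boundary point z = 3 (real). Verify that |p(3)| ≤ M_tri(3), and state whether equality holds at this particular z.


Coefficients: c_0 = 4, c_1 = 3, c_2 = 3, c_3 = 1. Radius r = 3.
Part (a). Triangle bound: M_tri(r) = Σ_k |c_k| r^k
  = |4|·3^0 + |3|·3^1 + |3|·3^2 + |1|·3^3
  = 4 + 9 + 27 + 27 = 67.
This bounds M(r) := max_{|z|=r} |p(z)| from above; equality holds iff all terms c_k z^k can be made to align in phase at a single z on |z|=r.
Part (b). At z = 3 (real, on the circle |z| = r):
  p(3) = (4)·3^0 + (3)·3^1 + (3)·3^2 + (1)·3^3 = 67.
  |p(3)| = 67.
Since all nonzero coefficients share the same sign, |p(3)| = 67 = M_tri(3); the triangle bound is attained at z = 3, so in fact M(r) = 67.

M_tri(3) = 67; |p(3)| = 67; equality at z=3: yes.


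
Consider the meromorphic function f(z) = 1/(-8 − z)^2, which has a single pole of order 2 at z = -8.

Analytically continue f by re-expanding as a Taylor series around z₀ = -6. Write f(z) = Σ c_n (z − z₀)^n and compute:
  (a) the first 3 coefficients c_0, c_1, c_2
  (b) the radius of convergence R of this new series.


Let w = z − z₀, so z = z₀ + w.
Then -8 − z = -8 − (z₀ + w) = (-8 − z₀) − w = -2 − w.
f(z) = 1/(-2 − w)^2 = (1/(-2)^2) · (1 − w/(-2))^{−2}.
By the binomial series (1−u)^{−2} = Σ_{n≥0} C(n+1, 1) u^n for |u|<1, with u = w/(-2):
  c_n = C(n+1, 1) / (-2)^(n+2).
  c_0 = 1/(-2)^2 = 1/4.
  c_1 = 2/(-2)^3 = -1/4.
  c_2 = 3/(-2)^4 = 3/16.
The series is valid for |w/d| < 1, i.e. |z − z₀| < |d|.
Radius of convergence: R = |-8 − z₀| = |-2| = 2 (distance from z₀ to the singularity z = -8).

c_0 = 1/4, c_1 = -1/4, c_2 = 3/16; R = 2.


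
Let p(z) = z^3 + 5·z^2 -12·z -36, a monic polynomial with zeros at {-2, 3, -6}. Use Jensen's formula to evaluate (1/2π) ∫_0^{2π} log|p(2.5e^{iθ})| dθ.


Zeros: -6, -2, 3; r = 2.5.
Inside |z| < r: -2. Outside (|z| ≥ r): -6, 3.
p(0) = -36, so log|p(0)| = log(36) = 3.5835.
Apply Jensen: I(r) = log|p(0)| + Σ_k log(r/|z_k|), summed over zeros inside |z| < r.
  log(r/|z_k|) for z_k = -2: log(2.5/2) = 0.2231
  Outside zeros (-6, 3) contribute nothing to the Jensen sum.
Sum over inside zeros: 0.2231.
I(r) = log|p(0)| + (inside sum) = 3.5835 + 0.2231 = 3.8067.
Note: since some zeros are outside |z| ≤ r, the simplified n·log(r) form does NOT apply — only the inside zeros contribute.

I(r) ≈ 3.8067.


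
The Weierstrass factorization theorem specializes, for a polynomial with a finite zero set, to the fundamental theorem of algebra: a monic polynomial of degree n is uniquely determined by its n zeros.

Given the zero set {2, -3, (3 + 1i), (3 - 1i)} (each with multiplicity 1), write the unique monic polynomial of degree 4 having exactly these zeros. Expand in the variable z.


The polynomial is p(z) = ∏_{α ∈ S} (z − α), where S = {2, -3, (3 + 1i), (3 - 1i)}.
Expanding the product yields: p(z) = z^4 -5·z^3 -2·z^2 + 46·z -60.
Note conjugate pairs combine to real quadratics: (z − (3+1i))(z − (3−1i)) = z² − 6z + 10.
The resulting polynomial has degree 4 and real coefficients as required.

p(z) = z^4 -5·z^3 -2·z^2 + 46·z -60.


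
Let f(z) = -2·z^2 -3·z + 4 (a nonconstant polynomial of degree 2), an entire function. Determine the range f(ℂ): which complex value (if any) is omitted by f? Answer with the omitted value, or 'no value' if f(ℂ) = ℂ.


Little Picard bounds the complement of f(ℂ) to at most one point.
For every w ∈ ℂ, the equation p(z) − w = 0 is a nonconstant polynomial in z and hence has at least one root by the fundamental theorem of algebra. So p is surjective onto ℂ, omitting no value.

Omitted value: no value.


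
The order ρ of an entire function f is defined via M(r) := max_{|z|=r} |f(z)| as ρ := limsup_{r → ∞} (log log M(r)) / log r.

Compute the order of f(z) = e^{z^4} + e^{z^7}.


Each summand is entire of order 4 and 7 respectively (as in the single-exponential case). The order of a sum is at most the max of the orders, so ρ ≤ 7. For the lower bound: on |z|=r choose arg z so that 1z^7 is real positive; then |e^{1z^7}| = e^{1r^7} while |e^{1z^4}| ≤ e^{1r^4} = o(e^{1r^7}). So |f| ≥ e^{1r^7}(1 − o(1)) and ρ ≥ 7. Hence ρ = max(4, 7) = 7.
Therefore ρ = 7.

Order ρ = 7.


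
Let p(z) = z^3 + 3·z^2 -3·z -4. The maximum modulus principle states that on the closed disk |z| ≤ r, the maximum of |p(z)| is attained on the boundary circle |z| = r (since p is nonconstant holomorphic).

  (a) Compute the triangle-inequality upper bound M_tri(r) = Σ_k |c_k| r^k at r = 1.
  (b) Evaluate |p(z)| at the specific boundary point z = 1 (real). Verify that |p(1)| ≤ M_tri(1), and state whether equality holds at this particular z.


Coefficients: c_0 = -4, c_1 = -3, c_2 = 3, c_3 = 1. Radius r = 1.
Part (a). Triangle bound: M_tri(r) = Σ_k |c_k| r^k
  = |-4|·1^0 + |-3|·1^1 + |3|·1^2 + |1|·1^3
  = 4 + 3 + 3 + 1 = 11.
This bounds M(r) := max_{|z|=r} |p(z)| from above; equality holds iff all terms c_k z^k can be made to align in phase at a single z on |z|=r.
Part (b). At z = 1 (real, on the circle |z| = r):
  p(1) = (-4)·1^0 + (-3)·1^1 + (3)·1^2 + (1)·1^3 = -3.
  |p(1)| = 3.
Check: |p(1)| = 3 ≤ 11 = M_tri(1). ✓ Equality does not hold at z = 1 (the coefficients have mixed signs, so the terms do not all align in phase there).

M_tri(1) = 11; |p(1)| = 3; equality at z=1: no.


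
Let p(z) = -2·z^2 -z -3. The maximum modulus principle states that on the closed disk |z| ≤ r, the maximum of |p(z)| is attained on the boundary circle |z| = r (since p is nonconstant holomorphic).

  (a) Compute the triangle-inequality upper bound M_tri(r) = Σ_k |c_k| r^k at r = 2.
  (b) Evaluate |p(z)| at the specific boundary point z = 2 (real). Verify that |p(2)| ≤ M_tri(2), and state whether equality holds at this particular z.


Coefficients: c_0 = -3, c_1 = -1, c_2 = -2. Radius r = 2.
Part (a). Triangle bound: M_tri(r) = Σ_k |c_k| r^k
  = |-3|·2^0 + |-1|·2^1 + |-2|·2^2
  = 3 + 2 + 8 = 13.
This bounds M(r) := max_{|z|=r} |p(z)| from above; equality holds iff all terms c_k z^k can be made to align in phase at a single z on |z|=r.
Part (b). At z = 2 (real, on the circle |z| = r):
  p(2) = (-3)·2^0 + (-1)·2^1 + (-2)·2^2 = -13.
  |p(2)| = 13.
Since all nonzero coefficients share the same sign, |p(2)| = 13 = M_tri(2); the triangle bound is attained at z = 2, so in fact M(r) = 13.

M_tri(2) = 13; |p(2)| = 13; equality at z=2: yes.


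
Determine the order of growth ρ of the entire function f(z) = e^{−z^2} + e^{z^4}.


Each summand is entire of order 2 and 4 respectively (as in the single-exponential case). The order of a sum is at most the max of the orders, so ρ ≤ 4. For the lower bound: on |z|=r choose arg z so that 1z^4 is real positive; then |e^{1z^4}| = e^{1r^4} while |e^{-1z^2}| ≤ e^{1r^2} = o(e^{1r^4}). So |f| ≥ e^{1r^4}(1 − o(1)) and ρ ≥ 4. Hence ρ = max(2, 4) = 4.
Therefore ρ = 4.

Order ρ = 4.


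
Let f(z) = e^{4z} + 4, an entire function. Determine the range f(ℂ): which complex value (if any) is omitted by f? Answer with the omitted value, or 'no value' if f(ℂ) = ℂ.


Little Picard bounds the complement of f(ℂ) to at most one point.
e^{4z} is never zero on ℂ, so 1·e^{4z} takes every value in ℂ ∖ {0}. Adding 4 shifts the range to ℂ ∖ {4}. Thus f omits exactly the value 4.

Omitted value: 4.


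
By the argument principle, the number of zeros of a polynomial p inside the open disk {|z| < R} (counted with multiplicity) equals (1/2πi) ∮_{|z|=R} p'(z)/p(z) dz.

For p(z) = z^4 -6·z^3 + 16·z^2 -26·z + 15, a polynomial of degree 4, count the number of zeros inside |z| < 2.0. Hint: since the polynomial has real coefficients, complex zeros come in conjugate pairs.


The zeros of p are: 3, (1 + 2i), (1 - 2i), 1.
Their magnitudes are: 3, 2.236, 2.236, 1.
Zeros with |z| < R = 2.0: 1.
Count = 1.
By the argument principle, (1/2πi) ∮_{|z|=R} p'(z)/p(z) dz equals exactly this count.

Number of zeros inside |z| < 2.0: 1.


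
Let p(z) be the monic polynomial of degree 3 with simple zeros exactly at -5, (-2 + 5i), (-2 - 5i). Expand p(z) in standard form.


The polynomial is p(z) = ∏_{α ∈ S} (z − α), where S = {-5, (-2 + 5i), (-2 - 5i)}.
Expanding the product yields: p(z) = z^3 + 9·z^2 + 49·z + 145.
Note conjugate pairs combine to real quadratics: (z − (-2+5i))(z − (-2−5i)) = z² + 4z + 29.
The resulting polynomial has degree 3 and real coefficients as required.

p(z) = z^3 + 9·z^2 + 49·z + 145.


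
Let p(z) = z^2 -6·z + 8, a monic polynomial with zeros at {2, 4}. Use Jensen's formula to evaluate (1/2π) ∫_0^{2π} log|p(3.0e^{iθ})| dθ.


Zeros: 2, 4; r = 3.0.
Inside |z| < r: 2. Outside (|z| ≥ r): 4.
p(0) = 8, so log|p(0)| = log(8) = 2.0794.
Apply Jensen: I(r) = log|p(0)| + Σ_k log(r/|z_k|), summed over zeros inside |z| < r.
  log(r/|z_k|) for z_k = 2: log(3.0/2) = 0.4055
  Outside zeros (4) contribute nothing to the Jensen sum.
Sum over inside zeros: 0.4055.
I(r) = log|p(0)| + (inside sum) = 2.0794 + 0.4055 = 2.4849.
Note: since some zeros are outside |z| ≤ r, the simplified n·log(r) form does NOT apply — only the inside zeros contribute.

I(r) ≈ 2.4849.


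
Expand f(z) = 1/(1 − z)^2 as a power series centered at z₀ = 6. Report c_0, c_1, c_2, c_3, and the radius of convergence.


Let w = z − z₀, so z = z₀ + w.
Then 1 − z = 1 − (z₀ + w) = (1 − z₀) − w = -5 − w.
f(z) = 1/(-5 − w)^2 = (1/(-5)^2) · (1 − w/(-5))^{−2}.
By the binomial series (1−u)^{−2} = Σ_{n≥0} C(n+1, 1) u^n for |u|<1, with u = w/(-5):
  c_n = C(n+1, 1) / (-5)^(n+2).
  c_0 = 1/(-5)^2 = 1/25.
  c_1 = 2/(-5)^3 = -2/125.
  c_2 = 3/(-5)^4 = 3/625.
  c_3 = 4/(-5)^5 = -4/3125.
The series is valid for |w/d| < 1, i.e. |z − z₀| < |d|.
Radius of convergence: R = |1 − z₀| = |-5| = 5 (distance from z₀ to the singularity z = 1).

c_0 = 1/25, c_1 = -2/125, c_2 = 3/625, c_3 = -4/3125; R = 5.


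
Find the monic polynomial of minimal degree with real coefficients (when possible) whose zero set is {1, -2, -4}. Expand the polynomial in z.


The polynomial is p(z) = ∏_{α ∈ S} (z − α), where S = {1, -2, -4}.
Expanding the product yields: p(z) = z^3 + 5·z^2 + 2·z -8.
The resulting polynomial has degree 3 and real coefficients as required.

p(z) = z^3 + 5·z^2 + 2·z -8.


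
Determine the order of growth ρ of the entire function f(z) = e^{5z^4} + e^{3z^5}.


Each summand is entire of order 4 and 5 respectively (as in the single-exponential case). The order of a sum is at most the max of the orders, so ρ ≤ 5. For the lower bound: on |z|=r choose arg z so that 3z^5 is real positive; then |e^{3z^5}| = e^{3r^5} while |e^{5z^4}| ≤ e^{5r^4} = o(e^{3r^5}). So |f| ≥ e^{3r^5}(1 − o(1)) and ρ ≥ 5. Hence ρ = max(4, 5) = 5.
Therefore ρ = 5.

Order ρ = 5.


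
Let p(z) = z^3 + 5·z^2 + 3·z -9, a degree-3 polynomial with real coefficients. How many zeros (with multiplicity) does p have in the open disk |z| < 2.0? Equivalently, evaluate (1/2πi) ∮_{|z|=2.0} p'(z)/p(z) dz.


The zeros of p are: -3, 1, -3.
Their magnitudes are: 3, 1, 3.
Zeros with |z| < R = 2.0: 1.
Count = 1.
By the argument principle, (1/2πi) ∮_{|z|=R} p'(z)/p(z) dz equals exactly this count.

Number of zeros inside |z| < 2.0: 1.
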